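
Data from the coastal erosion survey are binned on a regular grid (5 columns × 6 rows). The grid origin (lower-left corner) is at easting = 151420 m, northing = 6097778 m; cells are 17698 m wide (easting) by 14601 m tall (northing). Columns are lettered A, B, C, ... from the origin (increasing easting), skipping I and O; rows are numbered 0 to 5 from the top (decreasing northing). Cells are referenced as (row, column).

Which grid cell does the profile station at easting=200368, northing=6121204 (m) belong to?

(4, C)

Column index: ⌊(200368 − 151420) / 17698⌋ = ⌊2.766⌋ = 2 → column C
Row offset from origin: ⌊(6121204 − 6097778) / 14601⌋ = ⌊1.604⌋ = 1 → row 4 (counted from top)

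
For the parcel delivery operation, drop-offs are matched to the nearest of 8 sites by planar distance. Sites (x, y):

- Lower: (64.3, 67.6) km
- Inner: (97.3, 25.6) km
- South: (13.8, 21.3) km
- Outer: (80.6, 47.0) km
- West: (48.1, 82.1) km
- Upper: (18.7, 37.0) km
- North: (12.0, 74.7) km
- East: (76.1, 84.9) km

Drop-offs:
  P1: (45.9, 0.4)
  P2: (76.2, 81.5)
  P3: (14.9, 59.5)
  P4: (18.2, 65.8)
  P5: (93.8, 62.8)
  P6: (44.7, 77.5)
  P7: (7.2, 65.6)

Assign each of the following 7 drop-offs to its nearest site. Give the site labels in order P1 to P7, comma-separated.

South, East, North, North, Outer, West, North

P1 → South (d²=1467.22)
P2 → East (d²=11.57)
P3 → North (d²=239.45)
P4 → North (d²=117.65)
P5 → Outer (d²=423.88)
P6 → West (d²=32.72)
P7 → North (d²=105.85)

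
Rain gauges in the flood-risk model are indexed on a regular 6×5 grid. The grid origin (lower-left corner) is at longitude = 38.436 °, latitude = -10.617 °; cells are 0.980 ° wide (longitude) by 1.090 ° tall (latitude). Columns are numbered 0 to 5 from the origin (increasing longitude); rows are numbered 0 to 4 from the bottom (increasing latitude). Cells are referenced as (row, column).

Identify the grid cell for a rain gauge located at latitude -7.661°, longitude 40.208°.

(2, 1)

Column index: ⌊(40.208 − 38.436) / 0.980⌋ = ⌊1.808⌋ = 1
Row offset from origin: ⌊(-7.661 − -10.617) / 1.090⌋ = ⌊2.712⌋ = 2 → row 2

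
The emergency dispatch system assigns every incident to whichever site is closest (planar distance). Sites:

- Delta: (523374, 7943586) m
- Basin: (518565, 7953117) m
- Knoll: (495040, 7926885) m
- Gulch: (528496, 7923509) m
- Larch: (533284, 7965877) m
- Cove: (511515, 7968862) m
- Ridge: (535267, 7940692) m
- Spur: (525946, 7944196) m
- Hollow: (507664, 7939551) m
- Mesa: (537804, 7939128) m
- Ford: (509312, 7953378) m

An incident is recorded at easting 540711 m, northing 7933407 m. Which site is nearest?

Mesa

Squared distances to each site:
Delta: 404183610.000; Basin: 878929416.000; Knoll: 2128376725.000; Gulch: 247176629.000; Larch: 1109461229.000; Cove: 2109463441.000; Ridge: 82708361.000; Spur: 334407746.000; Hollow: 1129852945.000; Mesa: 41180490.000; Ford: 1384738042.000.
Minimum at Mesa.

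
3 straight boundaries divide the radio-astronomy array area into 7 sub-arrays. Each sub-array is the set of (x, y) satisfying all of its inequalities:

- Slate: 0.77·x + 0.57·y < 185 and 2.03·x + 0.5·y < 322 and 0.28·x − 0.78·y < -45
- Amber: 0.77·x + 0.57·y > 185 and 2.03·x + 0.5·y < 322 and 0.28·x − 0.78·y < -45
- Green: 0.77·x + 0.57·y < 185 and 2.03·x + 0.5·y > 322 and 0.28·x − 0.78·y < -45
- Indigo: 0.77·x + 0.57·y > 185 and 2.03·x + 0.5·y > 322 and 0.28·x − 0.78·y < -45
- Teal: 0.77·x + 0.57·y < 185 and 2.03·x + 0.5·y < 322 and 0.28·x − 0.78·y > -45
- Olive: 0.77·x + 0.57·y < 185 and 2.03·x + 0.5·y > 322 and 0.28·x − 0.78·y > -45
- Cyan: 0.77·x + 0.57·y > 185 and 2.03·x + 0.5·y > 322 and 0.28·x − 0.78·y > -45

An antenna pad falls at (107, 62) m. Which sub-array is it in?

0.77·107 + 0.57·62 = 117.730, which is < 185
2.03·107 + 0.5·62 = 248.210, which is < 322
0.28·107 − 0.78·62 = -18.400, which is > -45
This sign pattern matches Teal.

Teal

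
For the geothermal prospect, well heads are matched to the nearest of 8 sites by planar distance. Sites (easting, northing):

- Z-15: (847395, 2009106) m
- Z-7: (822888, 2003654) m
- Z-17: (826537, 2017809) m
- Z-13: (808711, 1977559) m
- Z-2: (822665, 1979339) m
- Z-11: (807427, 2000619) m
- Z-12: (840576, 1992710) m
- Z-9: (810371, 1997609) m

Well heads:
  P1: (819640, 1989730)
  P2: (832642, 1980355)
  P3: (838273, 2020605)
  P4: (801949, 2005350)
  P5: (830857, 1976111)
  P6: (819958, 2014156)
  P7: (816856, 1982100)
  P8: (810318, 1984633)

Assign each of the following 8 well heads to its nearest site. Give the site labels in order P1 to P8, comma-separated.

Z-2, Z-2, Z-17, Z-11, Z-2, Z-17, Z-2, Z-13

P1 → Z-2 (d²=117123506.00)
P2 → Z-2 (d²=100572785.00)
P3 → Z-17 (d²=145551312.00)
P4 → Z-11 (d²=52390845.00)
P5 → Z-2 (d²=77528848.00)
P6 → Z-17 (d²=56627650.00)
P7 → Z-2 (d²=41367602.00)
P8 → Z-13 (d²=52623925.00)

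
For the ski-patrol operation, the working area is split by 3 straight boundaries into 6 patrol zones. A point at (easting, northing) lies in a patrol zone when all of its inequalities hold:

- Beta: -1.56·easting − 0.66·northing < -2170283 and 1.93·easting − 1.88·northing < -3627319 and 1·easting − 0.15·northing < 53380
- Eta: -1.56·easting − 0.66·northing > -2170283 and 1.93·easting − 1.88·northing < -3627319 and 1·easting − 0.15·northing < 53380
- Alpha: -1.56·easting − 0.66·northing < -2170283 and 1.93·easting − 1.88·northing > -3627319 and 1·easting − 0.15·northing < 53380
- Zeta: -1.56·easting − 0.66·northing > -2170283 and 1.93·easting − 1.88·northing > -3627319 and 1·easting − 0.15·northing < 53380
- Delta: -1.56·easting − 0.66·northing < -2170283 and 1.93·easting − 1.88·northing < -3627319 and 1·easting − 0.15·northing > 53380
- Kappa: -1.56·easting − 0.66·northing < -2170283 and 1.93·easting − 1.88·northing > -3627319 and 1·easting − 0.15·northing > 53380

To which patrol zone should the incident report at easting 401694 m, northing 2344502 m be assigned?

Beta

-1.56·401694 − 0.66·2344502 = -2174013.960, which is < -2170283
1.93·401694 − 1.88·2344502 = -3632394.340, which is < -3627319
1·401694 − 0.15·2344502 = 50018.700, which is < 53380
This sign pattern matches Beta.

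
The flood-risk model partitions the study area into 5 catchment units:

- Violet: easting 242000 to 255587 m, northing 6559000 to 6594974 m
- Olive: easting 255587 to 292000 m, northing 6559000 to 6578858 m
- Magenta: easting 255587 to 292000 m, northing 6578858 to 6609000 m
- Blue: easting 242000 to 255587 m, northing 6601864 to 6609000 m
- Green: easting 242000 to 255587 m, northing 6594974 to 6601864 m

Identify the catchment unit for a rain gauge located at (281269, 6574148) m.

Olive

The point has easting = 281269 and northing = 6574148.
Only Olive satisfies 255587 ≤ easting ≤ 292000 and 6559000 ≤ northing ≤ 6578858.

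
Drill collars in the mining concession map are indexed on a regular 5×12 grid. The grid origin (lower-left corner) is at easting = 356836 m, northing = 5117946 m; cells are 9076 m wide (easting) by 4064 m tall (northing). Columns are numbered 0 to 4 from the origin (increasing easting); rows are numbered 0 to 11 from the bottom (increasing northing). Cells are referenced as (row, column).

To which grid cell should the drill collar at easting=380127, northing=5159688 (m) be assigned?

(10, 2)

Column index: ⌊(380127 − 356836) / 9076⌋ = ⌊2.566⌋ = 2
Row offset from origin: ⌊(5159688 − 5117946) / 4064⌋ = ⌊10.271⌋ = 10 → row 10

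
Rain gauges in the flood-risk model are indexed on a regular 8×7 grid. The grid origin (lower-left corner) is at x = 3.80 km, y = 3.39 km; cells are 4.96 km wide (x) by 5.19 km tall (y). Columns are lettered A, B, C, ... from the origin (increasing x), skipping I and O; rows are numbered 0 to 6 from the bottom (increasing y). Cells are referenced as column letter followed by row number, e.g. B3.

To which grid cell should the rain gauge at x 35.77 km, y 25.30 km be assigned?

Column index: ⌊(35.77 − 3.80) / 4.96⌋ = ⌊6.446⌋ = 6 → column G
Row offset from origin: ⌊(25.30 − 3.39) / 5.19⌋ = ⌊4.222⌋ = 4 → row 4

G4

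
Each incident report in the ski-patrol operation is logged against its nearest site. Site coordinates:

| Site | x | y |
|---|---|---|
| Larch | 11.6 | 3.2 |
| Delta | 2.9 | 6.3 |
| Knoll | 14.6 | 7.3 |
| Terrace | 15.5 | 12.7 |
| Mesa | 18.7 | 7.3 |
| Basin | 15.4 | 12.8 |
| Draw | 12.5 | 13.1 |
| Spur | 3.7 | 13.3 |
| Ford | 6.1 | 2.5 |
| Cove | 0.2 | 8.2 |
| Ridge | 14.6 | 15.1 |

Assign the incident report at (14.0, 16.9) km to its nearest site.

Ridge

Squared distances to each site:
Larch: 193.450; Delta: 235.570; Knoll: 92.520; Terrace: 19.890; Mesa: 114.250; Basin: 18.770; Draw: 16.690; Spur: 119.050; Ford: 269.770; Cove: 266.130; Ridge: 3.600.
Minimum at Ridge.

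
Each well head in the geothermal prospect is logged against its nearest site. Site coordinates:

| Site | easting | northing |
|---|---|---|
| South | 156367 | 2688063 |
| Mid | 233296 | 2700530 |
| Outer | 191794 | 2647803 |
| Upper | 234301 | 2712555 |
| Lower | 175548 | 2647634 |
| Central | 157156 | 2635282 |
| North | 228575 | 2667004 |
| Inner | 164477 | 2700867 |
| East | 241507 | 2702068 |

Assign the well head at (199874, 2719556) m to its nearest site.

Squared distances to each site:
South: 2884668098.000; Mid: 1479018760.000; Outer: 5213779409.000; Upper: 1234232330.000; Lower: 5764528360.000; Central: 8926934600.000; North: 3585460105.000; Inner: 1602226330.000; East: 2039136833.000.
Minimum at Upper.

Upper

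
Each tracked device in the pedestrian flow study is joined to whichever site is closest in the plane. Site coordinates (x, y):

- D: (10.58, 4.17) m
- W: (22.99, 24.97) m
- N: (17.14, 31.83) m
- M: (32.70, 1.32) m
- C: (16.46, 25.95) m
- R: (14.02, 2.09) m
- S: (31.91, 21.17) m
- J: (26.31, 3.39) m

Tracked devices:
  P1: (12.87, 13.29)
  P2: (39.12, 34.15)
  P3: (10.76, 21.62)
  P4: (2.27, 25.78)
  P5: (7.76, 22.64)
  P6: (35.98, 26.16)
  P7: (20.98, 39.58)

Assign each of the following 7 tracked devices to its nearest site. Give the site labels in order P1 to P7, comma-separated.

P1 → D (d²=88.42)
P2 → S (d²=220.46)
P3 → C (d²=51.24)
P4 → C (d²=201.39)
P5 → C (d²=86.65)
P6 → S (d²=41.46)
P7 → N (d²=74.81)

D, S, C, C, C, S, N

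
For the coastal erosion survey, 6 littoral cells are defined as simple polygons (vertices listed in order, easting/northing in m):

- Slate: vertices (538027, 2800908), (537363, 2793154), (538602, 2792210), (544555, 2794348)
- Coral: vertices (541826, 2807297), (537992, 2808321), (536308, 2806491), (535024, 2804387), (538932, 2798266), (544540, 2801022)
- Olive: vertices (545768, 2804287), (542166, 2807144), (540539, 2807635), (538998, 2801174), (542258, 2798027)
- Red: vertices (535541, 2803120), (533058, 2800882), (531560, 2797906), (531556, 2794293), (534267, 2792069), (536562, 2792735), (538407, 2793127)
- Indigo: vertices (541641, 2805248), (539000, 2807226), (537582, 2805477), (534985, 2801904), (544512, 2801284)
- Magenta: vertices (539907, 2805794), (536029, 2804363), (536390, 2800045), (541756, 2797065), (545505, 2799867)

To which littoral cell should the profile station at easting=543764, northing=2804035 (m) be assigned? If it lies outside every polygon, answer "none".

Cast a ray rightward from (543764, 2804035). For each polygon, the edges (by vertex number in listed order) whose endpoints lie on opposite sides of northing = 2804035, where each meets that height, and whether that is right or left of the point:
Slate: no edge straddles that height → 0 crossings.
Coral: 4–5 at easting≈535248.7 (left), 6–1 at easting≈543236.8 (left) → 0 crossings.
Olive: 3–4 at easting≈539680.4 (left), 5–1 at easting≈545626.7 (right) → 1 crossing.
Red: no edge straddles that height → 0 crossings.
Indigo: 3–4 at easting≈536533.9 (left), 5–1 at easting≈542519.5 (left) → 0 crossings.
Magenta: 2–3 at easting≈536056.4 (left), 5–1 at easting≈541568.4 (left) → 0 crossings.
Only Olive has an odd count, so the point is inside Olive.

Olive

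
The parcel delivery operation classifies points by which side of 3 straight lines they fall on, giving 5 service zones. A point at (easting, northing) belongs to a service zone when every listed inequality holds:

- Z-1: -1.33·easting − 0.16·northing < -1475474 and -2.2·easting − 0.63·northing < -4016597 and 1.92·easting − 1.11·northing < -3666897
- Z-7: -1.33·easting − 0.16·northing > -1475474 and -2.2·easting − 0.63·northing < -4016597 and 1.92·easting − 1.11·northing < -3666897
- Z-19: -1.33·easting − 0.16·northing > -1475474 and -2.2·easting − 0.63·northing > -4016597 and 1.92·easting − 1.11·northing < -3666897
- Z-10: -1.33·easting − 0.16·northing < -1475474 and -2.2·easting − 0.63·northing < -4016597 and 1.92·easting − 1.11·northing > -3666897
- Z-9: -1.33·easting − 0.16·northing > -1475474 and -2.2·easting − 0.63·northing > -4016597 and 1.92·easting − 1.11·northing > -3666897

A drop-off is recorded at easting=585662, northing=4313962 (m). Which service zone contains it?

-1.33·585662 − 0.16·4313962 = -1469164.380, which is > -1475474
-2.2·585662 − 0.63·4313962 = -4006252.460, which is > -4016597
1.92·585662 − 1.11·4313962 = -3664026.780, which is > -3666897
This sign pattern matches Z-9.

Z-9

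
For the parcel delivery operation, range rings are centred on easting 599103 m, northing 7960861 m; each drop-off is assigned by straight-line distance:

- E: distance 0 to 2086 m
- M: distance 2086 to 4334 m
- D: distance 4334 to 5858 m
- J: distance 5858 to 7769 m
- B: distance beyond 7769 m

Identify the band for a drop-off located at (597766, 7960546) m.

Distance = √((597766−599103)² + (7960546−7960861)²) = √(1787569.000 + 99225.000) = 1373.606 m.
0 ≤ 1373.606 < 2086 → E.

E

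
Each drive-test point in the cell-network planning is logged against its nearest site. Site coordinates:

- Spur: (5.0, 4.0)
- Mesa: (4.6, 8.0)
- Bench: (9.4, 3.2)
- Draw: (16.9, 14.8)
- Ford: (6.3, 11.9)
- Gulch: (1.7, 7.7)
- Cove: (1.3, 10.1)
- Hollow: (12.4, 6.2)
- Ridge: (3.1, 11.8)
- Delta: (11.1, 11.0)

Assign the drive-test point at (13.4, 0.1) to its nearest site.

Squared distances to each site:
Spur: 85.770; Mesa: 139.850; Bench: 25.610; Draw: 228.340; Ford: 189.650; Gulch: 194.650; Cove: 246.410; Hollow: 38.210; Ridge: 242.980; Delta: 124.100.
Minimum at Bench.

Bench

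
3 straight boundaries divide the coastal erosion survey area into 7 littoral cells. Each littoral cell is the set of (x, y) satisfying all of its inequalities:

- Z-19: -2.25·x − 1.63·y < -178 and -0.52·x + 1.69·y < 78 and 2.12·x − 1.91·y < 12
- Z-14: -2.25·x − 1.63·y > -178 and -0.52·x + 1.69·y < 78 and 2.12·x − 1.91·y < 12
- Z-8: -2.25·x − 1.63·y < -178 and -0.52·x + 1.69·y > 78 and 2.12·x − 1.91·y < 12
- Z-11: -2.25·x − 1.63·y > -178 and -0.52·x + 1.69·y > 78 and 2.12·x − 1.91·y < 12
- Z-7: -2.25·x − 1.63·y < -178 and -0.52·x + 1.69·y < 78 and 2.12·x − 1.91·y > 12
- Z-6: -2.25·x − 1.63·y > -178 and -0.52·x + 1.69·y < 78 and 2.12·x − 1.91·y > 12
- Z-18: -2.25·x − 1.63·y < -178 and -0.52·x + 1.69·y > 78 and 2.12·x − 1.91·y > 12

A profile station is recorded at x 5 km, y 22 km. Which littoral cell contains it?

Z-14

-2.25·5 − 1.63·22 = -47.110, which is > -178
-0.52·5 + 1.69·22 = 34.580, which is < 78
2.12·5 − 1.91·22 = -31.420, which is < 12
This sign pattern matches Z-14.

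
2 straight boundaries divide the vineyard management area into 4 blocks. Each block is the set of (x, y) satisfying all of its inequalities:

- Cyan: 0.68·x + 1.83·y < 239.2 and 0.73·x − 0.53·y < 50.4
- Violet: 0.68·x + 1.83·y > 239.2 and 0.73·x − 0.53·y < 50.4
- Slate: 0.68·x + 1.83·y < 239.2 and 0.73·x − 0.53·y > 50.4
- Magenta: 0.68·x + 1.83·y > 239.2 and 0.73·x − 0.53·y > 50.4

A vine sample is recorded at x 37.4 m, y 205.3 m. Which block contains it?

0.68·37.4 + 1.83·205.3 = 401.131, which is > 239.2
0.73·37.4 − 0.53·205.3 = -81.507, which is < 50.4
This sign pattern matches Violet.

Violet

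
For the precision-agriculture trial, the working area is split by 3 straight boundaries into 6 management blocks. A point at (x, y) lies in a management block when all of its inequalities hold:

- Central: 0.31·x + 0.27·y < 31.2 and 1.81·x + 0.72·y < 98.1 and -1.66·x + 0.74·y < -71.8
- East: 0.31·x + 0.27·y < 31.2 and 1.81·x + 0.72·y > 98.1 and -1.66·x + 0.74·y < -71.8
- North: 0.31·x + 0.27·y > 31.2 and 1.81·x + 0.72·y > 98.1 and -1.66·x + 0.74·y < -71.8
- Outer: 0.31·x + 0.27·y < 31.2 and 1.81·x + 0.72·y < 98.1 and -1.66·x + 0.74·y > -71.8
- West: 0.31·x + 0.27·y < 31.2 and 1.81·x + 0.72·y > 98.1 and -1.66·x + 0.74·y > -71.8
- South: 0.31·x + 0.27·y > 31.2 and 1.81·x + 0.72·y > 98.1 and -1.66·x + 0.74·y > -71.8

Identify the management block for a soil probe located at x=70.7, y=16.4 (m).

0.31·70.7 + 0.27·16.4 = 26.345, which is < 31.2
1.81·70.7 + 0.72·16.4 = 139.775, which is > 98.1
-1.66·70.7 + 0.74·16.4 = -105.226, which is < -71.8
This sign pattern matches East.

East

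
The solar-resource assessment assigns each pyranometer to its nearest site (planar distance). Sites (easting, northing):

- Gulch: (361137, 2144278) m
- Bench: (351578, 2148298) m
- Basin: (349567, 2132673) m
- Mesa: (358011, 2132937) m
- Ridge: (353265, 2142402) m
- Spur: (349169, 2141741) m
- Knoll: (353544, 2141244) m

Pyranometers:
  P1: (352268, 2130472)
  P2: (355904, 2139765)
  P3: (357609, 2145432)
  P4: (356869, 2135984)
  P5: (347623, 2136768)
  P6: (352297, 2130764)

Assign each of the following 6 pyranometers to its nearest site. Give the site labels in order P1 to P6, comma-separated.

P1 → Basin (d²=12139802.00)
P2 → Knoll (d²=7757041.00)
P3 → Gulch (d²=13778500.00)
P4 → Mesa (d²=10588373.00)
P5 → Basin (d²=20548161.00)
P6 → Basin (d²=11097181.00)

Basin, Knoll, Gulch, Mesa, Basin, Basin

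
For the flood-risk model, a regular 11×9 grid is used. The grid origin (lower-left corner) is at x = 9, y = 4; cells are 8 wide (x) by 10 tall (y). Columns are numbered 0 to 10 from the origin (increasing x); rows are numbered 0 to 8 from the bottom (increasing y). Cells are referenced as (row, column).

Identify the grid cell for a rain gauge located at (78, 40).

(3, 8)

Column index: ⌊(78 − 9) / 8⌋ = ⌊8.625⌋ = 8
Row offset from origin: ⌊(40 − 4) / 10⌋ = ⌊3.600⌋ = 3 → row 3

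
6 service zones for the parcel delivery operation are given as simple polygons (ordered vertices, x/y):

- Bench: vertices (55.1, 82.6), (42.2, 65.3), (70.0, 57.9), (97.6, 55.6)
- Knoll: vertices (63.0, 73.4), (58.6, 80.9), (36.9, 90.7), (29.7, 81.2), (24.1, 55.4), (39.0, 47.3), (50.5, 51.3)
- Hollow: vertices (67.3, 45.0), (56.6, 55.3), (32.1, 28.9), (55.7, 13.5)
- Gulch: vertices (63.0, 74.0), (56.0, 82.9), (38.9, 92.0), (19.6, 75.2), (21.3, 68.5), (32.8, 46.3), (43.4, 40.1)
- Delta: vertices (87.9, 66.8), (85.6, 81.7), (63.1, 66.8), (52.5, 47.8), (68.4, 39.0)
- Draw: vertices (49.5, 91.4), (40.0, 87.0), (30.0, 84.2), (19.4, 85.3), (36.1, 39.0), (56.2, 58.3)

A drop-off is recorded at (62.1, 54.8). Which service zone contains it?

Delta

Cast a ray rightward from (62.1, 54.8). For each polygon, the edges (by vertex number in listed order) whose endpoints lie on opposite sides of y = 54.8, where each meets that height, and whether that is right or left of the point:
Bench: no edge straddles that height → 0 crossings.
Knoll: 5–6 at x≈25.20 (left), 7–1 at x≈52.48 (left) → 0 crossings.
Hollow: 1–2 at x≈57.12 (left), 2–3 at x≈56.14 (left) → 0 crossings.
Gulch: 5–6 at x≈28.40 (left), 7–1 at x≈51.90 (left) → 0 crossings.
Delta: 3–4 at x≈56.41 (left), 5–1 at x≈79.48 (right) → 1 crossing.
Draw: 4–5 at x≈30.40 (left), 5–6 at x≈52.55 (left) → 0 crossings.
Only Delta has an odd count, so the point is inside Delta.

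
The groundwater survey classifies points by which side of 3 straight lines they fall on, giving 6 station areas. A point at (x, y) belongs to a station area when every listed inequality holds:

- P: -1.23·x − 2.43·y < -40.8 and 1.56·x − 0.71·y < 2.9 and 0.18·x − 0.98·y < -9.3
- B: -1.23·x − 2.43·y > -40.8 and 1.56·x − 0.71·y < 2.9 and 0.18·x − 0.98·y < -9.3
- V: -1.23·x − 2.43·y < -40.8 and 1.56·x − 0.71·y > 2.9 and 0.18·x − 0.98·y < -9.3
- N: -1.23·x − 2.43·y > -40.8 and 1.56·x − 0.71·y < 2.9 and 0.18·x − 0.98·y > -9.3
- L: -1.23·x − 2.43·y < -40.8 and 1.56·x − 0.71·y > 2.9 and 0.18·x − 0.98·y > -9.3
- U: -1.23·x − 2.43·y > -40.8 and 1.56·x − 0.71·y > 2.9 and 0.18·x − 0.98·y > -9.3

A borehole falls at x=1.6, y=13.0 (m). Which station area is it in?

-1.23·1.6 − 2.43·13.0 = -33.558, which is > -40.8
1.56·1.6 − 0.71·13.0 = -6.734, which is < 2.9
0.18·1.6 − 0.98·13.0 = -12.452, which is < -9.3
This sign pattern matches B.

B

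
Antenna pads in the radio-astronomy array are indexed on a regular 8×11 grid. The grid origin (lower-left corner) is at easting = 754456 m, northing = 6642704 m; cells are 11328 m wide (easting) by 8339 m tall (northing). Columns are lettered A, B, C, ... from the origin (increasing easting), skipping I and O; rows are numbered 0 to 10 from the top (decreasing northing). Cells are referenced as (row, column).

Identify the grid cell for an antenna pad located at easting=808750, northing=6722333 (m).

(1, E)

Column index: ⌊(808750 − 754456) / 11328⌋ = ⌊4.793⌋ = 4 → column E
Row offset from origin: ⌊(6722333 − 6642704) / 8339⌋ = ⌊9.549⌋ = 9 → row 1 (counted from top)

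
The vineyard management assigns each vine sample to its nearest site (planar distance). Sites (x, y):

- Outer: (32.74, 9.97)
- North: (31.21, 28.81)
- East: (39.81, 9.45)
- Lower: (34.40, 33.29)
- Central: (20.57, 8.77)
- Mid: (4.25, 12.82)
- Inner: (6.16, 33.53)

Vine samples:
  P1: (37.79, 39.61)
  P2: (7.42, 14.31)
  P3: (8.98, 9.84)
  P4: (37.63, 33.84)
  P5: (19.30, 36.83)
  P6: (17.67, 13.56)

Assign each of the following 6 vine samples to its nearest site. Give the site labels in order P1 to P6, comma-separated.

P1 → Lower (d²=51.43)
P2 → Mid (d²=12.27)
P3 → Mid (d²=31.25)
P4 → Lower (d²=10.74)
P5 → Inner (d²=183.55)
P6 → Central (d²=31.35)

Lower, Mid, Mid, Lower, Inner, Central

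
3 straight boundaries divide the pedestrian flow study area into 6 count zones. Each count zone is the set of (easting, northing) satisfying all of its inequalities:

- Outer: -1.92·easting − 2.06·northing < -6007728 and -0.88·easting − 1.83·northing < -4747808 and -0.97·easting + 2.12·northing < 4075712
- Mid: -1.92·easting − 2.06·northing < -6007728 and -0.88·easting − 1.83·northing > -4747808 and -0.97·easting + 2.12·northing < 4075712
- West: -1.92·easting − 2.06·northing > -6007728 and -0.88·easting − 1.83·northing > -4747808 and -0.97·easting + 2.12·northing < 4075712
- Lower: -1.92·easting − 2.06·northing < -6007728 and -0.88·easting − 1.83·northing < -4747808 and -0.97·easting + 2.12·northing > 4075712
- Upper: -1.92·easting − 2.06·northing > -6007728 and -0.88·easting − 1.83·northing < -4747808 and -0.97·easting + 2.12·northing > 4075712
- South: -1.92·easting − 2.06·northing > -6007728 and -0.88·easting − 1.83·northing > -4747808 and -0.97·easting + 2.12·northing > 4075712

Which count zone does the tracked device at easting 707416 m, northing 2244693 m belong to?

-1.92·707416 − 2.06·2244693 = -5982306.300, which is > -6007728
-0.88·707416 − 1.83·2244693 = -4730314.270, which is > -4747808
-0.97·707416 + 2.12·2244693 = 4072555.640, which is < 4075712
This sign pattern matches West.

West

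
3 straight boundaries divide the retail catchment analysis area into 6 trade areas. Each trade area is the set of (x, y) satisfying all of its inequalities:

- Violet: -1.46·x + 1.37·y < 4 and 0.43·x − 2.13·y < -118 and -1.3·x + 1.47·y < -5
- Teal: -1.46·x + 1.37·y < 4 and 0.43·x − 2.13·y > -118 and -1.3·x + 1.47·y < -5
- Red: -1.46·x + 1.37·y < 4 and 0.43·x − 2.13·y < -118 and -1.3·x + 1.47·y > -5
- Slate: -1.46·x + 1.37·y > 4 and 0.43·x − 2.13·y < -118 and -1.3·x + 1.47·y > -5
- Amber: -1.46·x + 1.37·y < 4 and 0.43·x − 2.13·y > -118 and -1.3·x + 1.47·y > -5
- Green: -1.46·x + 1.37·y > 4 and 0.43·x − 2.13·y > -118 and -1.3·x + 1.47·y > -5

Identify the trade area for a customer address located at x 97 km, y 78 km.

Violet

-1.46·97 + 1.37·78 = -34.760, which is < 4
0.43·97 − 2.13·78 = -124.430, which is < -118
-1.3·97 + 1.47·78 = -11.440, which is < -5
This sign pattern matches Violet.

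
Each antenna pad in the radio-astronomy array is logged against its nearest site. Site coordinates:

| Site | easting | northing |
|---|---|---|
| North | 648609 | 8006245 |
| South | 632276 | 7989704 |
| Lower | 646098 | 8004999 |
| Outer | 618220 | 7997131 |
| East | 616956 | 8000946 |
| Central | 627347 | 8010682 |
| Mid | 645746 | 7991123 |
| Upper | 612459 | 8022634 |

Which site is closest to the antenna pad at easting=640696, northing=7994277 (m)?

Squared distances to each site:
North: 205848593.000; South: 91808729.000; Lower: 144142888.000; Outer: 513315892.000; East: 608063161.000; Central: 447319826.000; Mid: 35450216.000; Upper: 1601447618.000.
Minimum at Mid.

Mid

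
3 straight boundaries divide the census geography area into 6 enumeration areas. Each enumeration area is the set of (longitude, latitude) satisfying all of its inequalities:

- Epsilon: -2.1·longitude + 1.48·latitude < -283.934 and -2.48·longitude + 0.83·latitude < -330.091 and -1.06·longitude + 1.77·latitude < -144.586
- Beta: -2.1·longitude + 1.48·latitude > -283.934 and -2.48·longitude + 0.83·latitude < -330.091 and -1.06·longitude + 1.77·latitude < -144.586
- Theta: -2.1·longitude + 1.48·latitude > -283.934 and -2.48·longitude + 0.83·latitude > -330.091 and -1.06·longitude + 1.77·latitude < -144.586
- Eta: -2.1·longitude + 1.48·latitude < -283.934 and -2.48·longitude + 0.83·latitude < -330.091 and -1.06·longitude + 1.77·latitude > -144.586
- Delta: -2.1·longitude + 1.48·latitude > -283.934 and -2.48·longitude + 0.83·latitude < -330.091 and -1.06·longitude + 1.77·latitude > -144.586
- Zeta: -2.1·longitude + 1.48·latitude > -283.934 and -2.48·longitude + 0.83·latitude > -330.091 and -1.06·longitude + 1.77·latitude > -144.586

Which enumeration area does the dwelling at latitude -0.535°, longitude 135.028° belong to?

-2.1·135.028 + 1.48·-0.535 = -284.351, which is < -283.934
-2.48·135.028 + 0.83·-0.535 = -335.313, which is < -330.091
-1.06·135.028 + 1.77·-0.535 = -144.077, which is > -144.586
This sign pattern matches Eta.

Eta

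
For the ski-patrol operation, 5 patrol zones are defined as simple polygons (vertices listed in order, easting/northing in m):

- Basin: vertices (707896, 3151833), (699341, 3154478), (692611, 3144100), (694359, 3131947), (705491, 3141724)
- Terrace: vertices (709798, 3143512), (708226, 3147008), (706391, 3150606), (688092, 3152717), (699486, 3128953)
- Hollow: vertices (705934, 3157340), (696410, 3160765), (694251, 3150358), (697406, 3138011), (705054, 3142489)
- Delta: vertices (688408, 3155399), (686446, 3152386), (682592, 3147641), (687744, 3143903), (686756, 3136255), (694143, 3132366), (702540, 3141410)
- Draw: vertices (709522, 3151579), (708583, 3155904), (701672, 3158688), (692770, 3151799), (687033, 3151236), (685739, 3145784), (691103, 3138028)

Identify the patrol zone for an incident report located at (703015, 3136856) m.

Cast a ray rightward from (703015, 3136856). For each polygon, the edges (by vertex number in listed order) whose endpoints lie on opposite sides of northing = 3136856, where each meets that height, and whether that is right or left of the point:
Basin: 3–4 at easting≈693652.9 (left), 4–5 at easting≈699948.3 (left) → 0 crossings.
Terrace: 4–5 at easting≈695696.8 (left), 5–1 at easting≈705083.6 (right) → 1 crossing.
Hollow: no edge straddles that height → 0 crossings.
Delta: 4–5 at easting≈686833.6 (left), 6–7 at easting≈698311.8 (left) → 0 crossings.
Draw: no edge straddles that height → 0 crossings.
Only Terrace has an odd count, so the point is inside Terrace.

Terrace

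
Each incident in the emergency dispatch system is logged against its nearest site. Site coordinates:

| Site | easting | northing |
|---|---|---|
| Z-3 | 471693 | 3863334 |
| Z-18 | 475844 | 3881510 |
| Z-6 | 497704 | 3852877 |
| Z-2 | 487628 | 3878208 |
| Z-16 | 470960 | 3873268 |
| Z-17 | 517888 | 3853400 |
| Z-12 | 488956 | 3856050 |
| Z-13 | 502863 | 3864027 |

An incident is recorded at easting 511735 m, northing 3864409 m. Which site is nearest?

Squared distances to each site:
Z-3: 1604517389.000; Z-18: 1580608082.000; Z-6: 329855985.000; Z-2: 771559850.000; Z-16: 1741082506.000; Z-17: 159057490.000; Z-12: 588755722.000; Z-13: 78858308.000.
Minimum at Z-13.

Z-13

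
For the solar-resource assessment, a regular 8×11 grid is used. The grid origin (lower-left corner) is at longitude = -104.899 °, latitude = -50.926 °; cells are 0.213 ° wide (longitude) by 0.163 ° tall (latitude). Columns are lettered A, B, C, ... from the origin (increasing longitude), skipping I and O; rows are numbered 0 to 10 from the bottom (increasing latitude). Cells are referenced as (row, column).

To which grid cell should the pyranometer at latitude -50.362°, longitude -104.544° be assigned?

Column index: ⌊(-104.544 − -104.899) / 0.213⌋ = ⌊1.667⌋ = 1 → column B
Row offset from origin: ⌊(-50.362 − -50.926) / 0.163⌋ = ⌊3.460⌋ = 3 → row 3

(3, B)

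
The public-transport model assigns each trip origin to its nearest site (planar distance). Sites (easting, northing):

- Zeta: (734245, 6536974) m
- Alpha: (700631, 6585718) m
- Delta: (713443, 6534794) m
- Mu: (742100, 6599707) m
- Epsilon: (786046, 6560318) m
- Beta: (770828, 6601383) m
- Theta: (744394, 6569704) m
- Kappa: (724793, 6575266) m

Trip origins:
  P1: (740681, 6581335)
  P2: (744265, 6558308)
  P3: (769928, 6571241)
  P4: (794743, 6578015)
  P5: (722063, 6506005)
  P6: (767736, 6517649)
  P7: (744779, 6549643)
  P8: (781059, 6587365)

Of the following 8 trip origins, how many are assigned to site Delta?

1

P1 → Theta
P2 → Theta
P3 → Epsilon
P4 → Epsilon
P5 → Delta
P6 → Zeta
P7 → Zeta
P8 → Beta
1 of the 8 goes to Delta.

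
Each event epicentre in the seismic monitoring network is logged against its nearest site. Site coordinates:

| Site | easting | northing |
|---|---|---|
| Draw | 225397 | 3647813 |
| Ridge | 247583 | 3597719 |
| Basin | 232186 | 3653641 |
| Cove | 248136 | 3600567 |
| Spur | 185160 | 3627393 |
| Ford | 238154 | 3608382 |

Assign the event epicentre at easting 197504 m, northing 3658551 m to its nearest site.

Squared distances to each site:
Draw: 893324093.000; Ridge: 6208438465.000; Basin: 1226949224.000; Cove: 5925743680.000; Spur: 1123195300.000; Ford: 4169351061.000.
Minimum at Draw.

Draw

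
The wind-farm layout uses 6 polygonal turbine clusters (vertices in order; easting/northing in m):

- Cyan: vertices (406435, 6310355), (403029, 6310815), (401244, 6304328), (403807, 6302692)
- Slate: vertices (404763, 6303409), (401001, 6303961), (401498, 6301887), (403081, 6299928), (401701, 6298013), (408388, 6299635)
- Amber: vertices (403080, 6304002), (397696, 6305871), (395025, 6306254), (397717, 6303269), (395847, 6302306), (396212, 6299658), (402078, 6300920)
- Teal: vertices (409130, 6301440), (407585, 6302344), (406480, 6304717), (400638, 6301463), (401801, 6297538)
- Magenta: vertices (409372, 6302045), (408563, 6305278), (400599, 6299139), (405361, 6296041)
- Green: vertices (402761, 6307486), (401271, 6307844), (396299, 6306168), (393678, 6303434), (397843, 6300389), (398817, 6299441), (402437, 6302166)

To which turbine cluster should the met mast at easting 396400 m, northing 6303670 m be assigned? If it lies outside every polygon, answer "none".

Cast a ray rightward from (396400, 6303670). For each polygon, the edges (by vertex number in listed order) whose endpoints lie on opposite sides of northing = 6303670, where each meets that height, and whether that is right or left of the point:
Cyan: 3–4 at easting≈402274.8 (right), 4–1 at easting≈404142.4 (right) → 2 crossings.
Slate: 1–2 at easting≈402984.2 (right), 2–3 at easting≈401070.7 (right) → 2 crossings.
Amber: 3–4 at easting≈397355.4 (right), 7–1 at easting≈402972.1 (right) → 2 crossings.
Teal: 2–3 at easting≈406967.5 (right), 3–4 at easting≈404600.3 (right) → 2 crossings.
Magenta: 1–2 at easting≈408965.4 (right), 2–3 at easting≈406477.0 (right) → 2 crossings.
Green: 3–4 at easting≈393904.2 (left), 7–1 at easting≈402528.6 (right) → 1 crossing.
Only Green has an odd count, so the point is inside Green.

Green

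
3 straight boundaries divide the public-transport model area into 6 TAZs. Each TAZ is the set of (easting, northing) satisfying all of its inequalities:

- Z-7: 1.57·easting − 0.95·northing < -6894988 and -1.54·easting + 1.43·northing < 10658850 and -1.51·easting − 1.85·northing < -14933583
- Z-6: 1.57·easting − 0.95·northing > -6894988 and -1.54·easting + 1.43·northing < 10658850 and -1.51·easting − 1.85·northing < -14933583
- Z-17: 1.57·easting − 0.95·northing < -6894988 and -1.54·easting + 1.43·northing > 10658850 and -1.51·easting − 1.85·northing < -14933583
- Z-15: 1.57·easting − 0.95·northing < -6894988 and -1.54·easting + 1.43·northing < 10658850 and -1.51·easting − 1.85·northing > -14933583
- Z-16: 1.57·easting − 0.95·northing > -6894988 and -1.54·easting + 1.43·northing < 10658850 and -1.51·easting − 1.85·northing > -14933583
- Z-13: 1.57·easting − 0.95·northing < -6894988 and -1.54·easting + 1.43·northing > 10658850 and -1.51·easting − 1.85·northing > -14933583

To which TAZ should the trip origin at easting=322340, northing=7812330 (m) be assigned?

Z-17

1.57·322340 − 0.95·7812330 = -6915639.700, which is < -6894988
-1.54·322340 + 1.43·7812330 = 10675228.300, which is > 10658850
-1.51·322340 − 1.85·7812330 = -14939543.900, which is < -14933583
This sign pattern matches Z-17.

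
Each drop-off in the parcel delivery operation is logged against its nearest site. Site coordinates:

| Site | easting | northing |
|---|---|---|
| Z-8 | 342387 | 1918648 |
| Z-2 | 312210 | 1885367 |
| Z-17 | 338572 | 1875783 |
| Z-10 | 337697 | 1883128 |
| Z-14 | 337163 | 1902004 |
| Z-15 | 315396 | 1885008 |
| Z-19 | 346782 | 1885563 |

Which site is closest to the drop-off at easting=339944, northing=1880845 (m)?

Squared distances to each site:
Z-8: 1435035058.000; Z-2: 789623240.000; Z-17: 27506228.000; Z-10: 10261098.000; Z-14: 455437242.000; Z-15: 619934873.000; Z-19: 69017768.000.
Minimum at Z-10.

Z-10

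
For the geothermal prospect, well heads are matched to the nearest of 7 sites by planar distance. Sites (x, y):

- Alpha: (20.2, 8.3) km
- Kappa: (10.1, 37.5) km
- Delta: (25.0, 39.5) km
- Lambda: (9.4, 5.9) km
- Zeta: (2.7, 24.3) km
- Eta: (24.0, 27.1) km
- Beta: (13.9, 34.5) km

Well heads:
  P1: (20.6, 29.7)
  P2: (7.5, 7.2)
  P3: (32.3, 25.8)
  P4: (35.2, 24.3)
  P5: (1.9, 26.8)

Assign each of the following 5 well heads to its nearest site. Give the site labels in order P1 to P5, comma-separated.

Eta, Lambda, Eta, Eta, Zeta

P1 → Eta (d²=18.32)
P2 → Lambda (d²=5.30)
P3 → Eta (d²=70.58)
P4 → Eta (d²=133.28)
P5 → Zeta (d²=6.89)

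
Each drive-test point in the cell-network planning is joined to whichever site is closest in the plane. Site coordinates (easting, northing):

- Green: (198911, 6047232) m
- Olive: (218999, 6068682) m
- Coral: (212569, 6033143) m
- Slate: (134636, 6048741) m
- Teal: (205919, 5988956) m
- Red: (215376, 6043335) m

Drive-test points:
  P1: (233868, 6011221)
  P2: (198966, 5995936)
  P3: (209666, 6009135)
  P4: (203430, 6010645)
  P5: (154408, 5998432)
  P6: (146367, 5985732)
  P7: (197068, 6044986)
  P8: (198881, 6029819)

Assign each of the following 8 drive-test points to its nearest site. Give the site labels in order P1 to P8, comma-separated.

Coral, Teal, Teal, Teal, Teal, Teal, Green, Coral

P1 → Coral (d²=934221485.00)
P2 → Teal (d²=97064609.00)
P3 → Teal (d²=421232050.00)
P4 → Teal (d²=476607842.00)
P5 → Teal (d²=2743177697.00)
P6 → Teal (d²=3556834880.00)
P7 → Green (d²=8441165.00)
P8 → Coral (d²=198410320.00)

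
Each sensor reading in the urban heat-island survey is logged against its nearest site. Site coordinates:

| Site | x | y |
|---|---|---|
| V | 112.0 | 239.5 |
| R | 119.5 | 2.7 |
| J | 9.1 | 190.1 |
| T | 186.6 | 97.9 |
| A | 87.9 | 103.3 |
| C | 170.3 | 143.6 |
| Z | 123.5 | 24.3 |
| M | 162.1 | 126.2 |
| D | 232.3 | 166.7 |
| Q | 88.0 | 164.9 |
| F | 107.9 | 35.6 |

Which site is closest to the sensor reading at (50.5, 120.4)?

Squared distances to each site:
V: 17967.060; R: 18614.290; J: 6572.050; T: 19029.460; A: 1691.170; C: 14890.280; Z: 14564.210; M: 12488.200; D: 35194.930; Q: 3386.500; F: 10485.800.
Minimum at A.

A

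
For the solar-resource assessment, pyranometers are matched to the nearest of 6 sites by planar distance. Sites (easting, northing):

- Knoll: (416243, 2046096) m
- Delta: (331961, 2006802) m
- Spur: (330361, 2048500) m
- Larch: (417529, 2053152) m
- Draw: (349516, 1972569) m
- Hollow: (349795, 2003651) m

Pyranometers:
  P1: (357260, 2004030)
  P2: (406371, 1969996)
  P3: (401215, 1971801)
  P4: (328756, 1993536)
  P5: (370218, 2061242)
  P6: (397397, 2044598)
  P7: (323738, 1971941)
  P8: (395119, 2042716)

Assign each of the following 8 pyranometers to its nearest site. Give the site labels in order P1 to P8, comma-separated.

Hollow, Draw, Draw, Delta, Spur, Knoll, Draw, Knoll

P1 → Hollow (d²=55869866.00)
P2 → Draw (d²=3239111354.00)
P3 → Draw (d²=2673376425.00)
P4 → Delta (d²=186258781.00)
P5 → Spur (d²=1750939013.00)
P6 → Knoll (d²=357415720.00)
P7 → Draw (d²=664899668.00)
P8 → Knoll (d²=457647776.00)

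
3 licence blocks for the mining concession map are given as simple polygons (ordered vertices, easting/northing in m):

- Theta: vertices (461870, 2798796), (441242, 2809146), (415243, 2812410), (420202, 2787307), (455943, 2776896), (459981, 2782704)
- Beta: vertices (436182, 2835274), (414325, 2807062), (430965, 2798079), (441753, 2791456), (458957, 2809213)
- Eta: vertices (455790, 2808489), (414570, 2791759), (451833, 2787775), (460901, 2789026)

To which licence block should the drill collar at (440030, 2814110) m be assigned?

Cast a ray rightward from (440030, 2814110). For each polygon, the edges (by vertex number in listed order) whose endpoints lie on opposite sides of northing = 2814110, where each meets that height, and whether that is right or left of the point:
Theta: no edge straddles that height → 0 crossings.
Beta: 1–2 at easting≈419785.4 (left), 5–1 at easting≈454677.5 (right) → 1 crossing.
Eta: no edge straddles that height → 0 crossings.
Only Beta has an odd count, so the point is inside Beta.

Beta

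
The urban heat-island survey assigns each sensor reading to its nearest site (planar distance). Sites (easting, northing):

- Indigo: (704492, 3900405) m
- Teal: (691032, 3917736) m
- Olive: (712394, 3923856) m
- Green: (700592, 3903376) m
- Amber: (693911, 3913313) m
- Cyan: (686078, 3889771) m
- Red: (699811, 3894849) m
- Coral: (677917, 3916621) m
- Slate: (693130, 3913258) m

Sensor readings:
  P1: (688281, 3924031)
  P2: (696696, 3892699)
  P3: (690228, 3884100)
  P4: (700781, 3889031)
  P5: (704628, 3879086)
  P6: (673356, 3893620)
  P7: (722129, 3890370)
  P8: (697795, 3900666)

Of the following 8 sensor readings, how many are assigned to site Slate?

0

P1 → Teal
P2 → Red
P3 → Cyan
P4 → Red
P5 → Red
P6 → Cyan
P7 → Indigo
P8 → Green
0 of the 8 go to Slate.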